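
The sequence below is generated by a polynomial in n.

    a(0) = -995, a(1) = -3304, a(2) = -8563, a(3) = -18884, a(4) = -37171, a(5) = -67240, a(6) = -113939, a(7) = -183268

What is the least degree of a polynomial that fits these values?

5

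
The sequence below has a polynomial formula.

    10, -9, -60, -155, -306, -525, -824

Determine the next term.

First differences: -19  -51  -95  -151  -219  -299
Second differences: -32  -44  -56  -68  -80
Third differences: -12  -12  -12  -12
Constant third difference = -12, so extend:
-80 − 12 = -92;  -299 − 92 = -391;  -824 − 391 = -1215

-1215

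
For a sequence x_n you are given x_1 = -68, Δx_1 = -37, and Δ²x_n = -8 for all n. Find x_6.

-333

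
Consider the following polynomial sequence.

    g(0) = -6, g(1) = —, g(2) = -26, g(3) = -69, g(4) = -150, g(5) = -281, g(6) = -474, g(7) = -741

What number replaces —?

Using the last 6 terms:
First differences: -43, -81, -131, -193, -267
Second differences: -38, -50, -62, -74
Third differences: -12, -12, -12
Constant third difference = -12.
Extend backward: -38 + 12 = -26;  -43 + 26 = -17;  -26 + 17 = -9

-9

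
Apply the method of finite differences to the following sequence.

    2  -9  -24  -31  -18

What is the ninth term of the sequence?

First differences: -11, -15, -7, 13
Second differences: -4, 8, 20
Third differences: 12, 12
Third differences constant at 12.
20 + 12 = 32;  13 + 32 = 45;  -18 + 45 = 27
32 + 12 = 44;  45 + 44 = 89;  27 + 89 = 116
44 + 12 = 56;  89 + 56 = 145;  116 + 145 = 261
56 + 12 = 68;  145 + 68 = 213;  261 + 213 = 474

474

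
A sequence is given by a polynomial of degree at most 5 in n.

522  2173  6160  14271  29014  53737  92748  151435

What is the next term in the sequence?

236386

D1: 1651 , 3987 , 8111 , 14743 , 24723 , 39011 , 58687
D2: 2336 , 4124 , 6632 , 9980 , 14288 , 19676
D3: 1788 , 2508 , 3348 , 4308 , 5388
D4: 720 , 840 , 960 , 1080
D5: 120 , 120 , 120
Fifth differences constant at 120.
1080 + 120 = 1200;  5388 + 1200 = 6588;  19676 + 6588 = 26264;  58687 + 26264 = 84951;  151435 + 84951 = 236386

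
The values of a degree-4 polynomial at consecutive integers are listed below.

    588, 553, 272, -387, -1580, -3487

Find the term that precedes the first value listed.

-35, -281, -659, -1193, -1907
-246, -378, -534, -714
-132, -156, -180
-24, -24
The fourth differences are constant at -24.
Work back: -132 + 24 = -108;  -246 + 108 = -138;  -35 + 138 = 103;  588 − 103 = 485

485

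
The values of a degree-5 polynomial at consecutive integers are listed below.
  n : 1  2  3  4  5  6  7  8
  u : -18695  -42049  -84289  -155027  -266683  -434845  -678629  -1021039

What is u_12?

-3993259

-23354 , -42240 , -70738 , -111656 , -168162 , -243784 , -342410
-18886 , -28498 , -40918 , -56506 , -75622 , -98626
-9612 , -12420 , -15588 , -19116 , -23004
-2808 , -3168 , -3528 , -3888
-360 , -360 , -360
Fifth differences constant at -360.
-3888 − 360 = -4248;  -23004 − 4248 = -27252;  -98626 − 27252 = -125878;  -342410 − 125878 = -468288;  -1021039 − 468288 = -1489327
-4248 − 360 = -4608;  -27252 − 4608 = -31860;  -125878 − 31860 = -157738;  -468288 − 157738 = -626026;  -1489327 − 626026 = -2115353
-4608 − 360 = -4968;  -31860 − 4968 = -36828;  -157738 − 36828 = -194566;  -626026 − 194566 = -820592;  -2115353 − 820592 = -2935945
-4968 − 360 = -5328;  -36828 − 5328 = -42156;  -194566 − 42156 = -236722;  -820592 − 236722 = -1057314;  -2935945 − 1057314 = -3993259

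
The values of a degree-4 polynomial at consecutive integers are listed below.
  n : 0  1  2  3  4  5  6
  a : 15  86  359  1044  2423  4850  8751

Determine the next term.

14624

D1: 71, 273, 685, 1379, 2427, 3901
D2: 202, 412, 694, 1048, 1474
D3: 210, 282, 354, 426
D4: 72, 72, 72
Fourth differences constant at 72.
426 + 72 = 498;  1474 + 498 = 1972;  3901 + 1972 = 5873;  8751 + 5873 = 14624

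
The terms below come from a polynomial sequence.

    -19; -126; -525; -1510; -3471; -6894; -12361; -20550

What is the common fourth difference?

-96

Δ: -107, -399, -985, -1961, -3423, -5467, -8189
Δ²: -292, -586, -976, -1462, -2044, -2722
Δ³: -294, -390, -486, -582, -678
Δ⁴: -96, -96, -96, -96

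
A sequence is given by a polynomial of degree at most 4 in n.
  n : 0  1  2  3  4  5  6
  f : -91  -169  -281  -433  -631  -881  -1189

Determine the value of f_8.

Δ: -78, -112, -152, -198, -250, -308
Δ²: -34, -40, -46, -52, -58
Δ³: -6, -6, -6, -6
Third differences constant at -6.
-58 − 6 = -64;  -308 − 64 = -372;  -1189 − 372 = -1561
-64 − 6 = -70;  -372 − 70 = -442;  -1561 − 442 = -2003

-2003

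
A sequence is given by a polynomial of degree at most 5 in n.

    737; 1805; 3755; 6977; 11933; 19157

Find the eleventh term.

Δ: 1068 , 1950 , 3222 , 4956 , 7224
Δ²: 882 , 1272 , 1734 , 2268
Δ³: 390 , 462 , 534
Δ⁴: 72 , 72
The fourth differences are constant (72).
534 + 72 = 606;  2268 + 606 = 2874;  7224 + 2874 = 10098;  19157 + 10098 = 29255
606 + 72 = 678;  2874 + 678 = 3552;  10098 + 3552 = 13650;  29255 + 13650 = 42905
678 + 72 = 750;  3552 + 750 = 4302;  13650 + 4302 = 17952;  42905 + 17952 = 60857
750 + 72 = 822;  4302 + 822 = 5124;  17952 + 5124 = 23076;  60857 + 23076 = 83933
822 + 72 = 894;  5124 + 894 = 6018;  23076 + 6018 = 29094;  83933 + 29094 = 113027

113027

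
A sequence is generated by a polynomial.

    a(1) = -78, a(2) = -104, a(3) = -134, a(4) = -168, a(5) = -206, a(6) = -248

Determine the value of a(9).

D1: -26  -30  -34  -38  -42
D2: -4  -4  -4  -4
Second differences constant at -4.
-42 − 4 = -46;  -248 − 46 = -294
-46 − 4 = -50;  -294 − 50 = -344
-50 − 4 = -54;  -344 − 54 = -398

-398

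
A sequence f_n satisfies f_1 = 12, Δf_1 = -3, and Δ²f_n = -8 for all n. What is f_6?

-83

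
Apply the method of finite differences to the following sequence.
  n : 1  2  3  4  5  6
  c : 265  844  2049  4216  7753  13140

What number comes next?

579  1205  2167  3537  5387
626  962  1370  1850
336  408  480
72  72
The fourth differences are constant (72).
480 + 72 = 552;  1850 + 552 = 2402;  5387 + 2402 = 7789;  13140 + 7789 = 20929

20929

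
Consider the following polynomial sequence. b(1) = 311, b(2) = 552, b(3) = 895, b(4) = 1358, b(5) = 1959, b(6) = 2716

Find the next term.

241, 343, 463, 601, 757
102, 120, 138, 156
18, 18, 18
Third differences constant at 18.
156 + 18 = 174;  757 + 174 = 931;  2716 + 931 = 3647

3647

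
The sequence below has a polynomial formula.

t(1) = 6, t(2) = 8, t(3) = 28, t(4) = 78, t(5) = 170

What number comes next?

First differences: 2, 20, 50, 92
Second differences: 18, 30, 42
Third differences: 12, 12
Third differences constant at 12.
42 + 12 = 54;  92 + 54 = 146;  170 + 146 = 316

316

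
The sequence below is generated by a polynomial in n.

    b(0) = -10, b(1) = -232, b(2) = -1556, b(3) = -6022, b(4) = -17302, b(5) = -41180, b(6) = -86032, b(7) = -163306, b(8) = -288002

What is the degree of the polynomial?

5

Δ: -222, -1324, -4466, -11280, -23878, -44852, -77274, -124696
Δ²: -1102, -3142, -6814, -12598, -20974, -32422, -47422
Δ³: -2040, -3672, -5784, -8376, -11448, -15000
Δ⁴: -1632, -2112, -2592, -3072, -3552
Δ⁵: -480, -480, -480, -480
The fifth differences are constant, so the polynomial has degree 5.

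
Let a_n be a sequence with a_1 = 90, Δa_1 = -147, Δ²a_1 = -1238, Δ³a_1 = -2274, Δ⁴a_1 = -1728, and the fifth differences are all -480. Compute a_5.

Build the table forward from the leading diagonal:
Fifth differences: -480, -480, -480, -480, -480
Fourth differences: -1728, -2208, -2688, -3168, -3648
Third differences: -2274, -4002, -6210, -8898, -12066
Second differences: -1238, -3512, -7514, -13724, -22622
First differences: -147, -1385, -4897, -12411, -26135
a: 90, -57, -1442, -6339, -18750

-18750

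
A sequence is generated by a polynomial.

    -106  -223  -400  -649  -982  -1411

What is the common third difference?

First differences: -117, -177, -249, -333, -429
Second differences: -60, -72, -84, -96
Third differences: -12, -12, -12

-12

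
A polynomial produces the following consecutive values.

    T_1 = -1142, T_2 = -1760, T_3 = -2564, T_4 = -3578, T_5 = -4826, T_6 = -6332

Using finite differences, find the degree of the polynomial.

3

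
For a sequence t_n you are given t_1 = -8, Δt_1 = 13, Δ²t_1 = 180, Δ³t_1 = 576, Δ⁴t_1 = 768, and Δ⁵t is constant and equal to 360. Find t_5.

4196

Build the table forward from the leading diagonal:
Fifth differences: 360, 360, 360, 360, 360
Fourth differences: 768, 1128, 1488, 1848, 2208
Third differences: 576, 1344, 2472, 3960, 5808
Second differences: 180, 756, 2100, 4572, 8532
First differences: 13, 193, 949, 3049, 7621
t: -8, 5, 198, 1147, 4196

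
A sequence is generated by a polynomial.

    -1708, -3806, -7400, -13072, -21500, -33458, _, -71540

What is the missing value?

-49816

Using the first 6 terms:
D1: -2098  -3594  -5672  -8428  -11958
D2: -1496  -2078  -2756  -3530
D3: -582  -678  -774
D4: -96  -96
Constant fourth difference = -96.
Extend forward: -774 − 96 = -870;  -3530 − 870 = -4400;  -11958 − 4400 = -16358;  -33458 − 16358 = -49816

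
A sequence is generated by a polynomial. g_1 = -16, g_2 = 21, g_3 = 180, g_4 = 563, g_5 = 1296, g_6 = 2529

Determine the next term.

4436

First differences: 37  159  383  733  1233
Second differences: 122  224  350  500
Third differences: 102  126  150
Fourth differences: 24  24
Fourth differences constant at 24.
150 + 24 = 174;  500 + 174 = 674;  1233 + 674 = 1907;  2529 + 1907 = 4436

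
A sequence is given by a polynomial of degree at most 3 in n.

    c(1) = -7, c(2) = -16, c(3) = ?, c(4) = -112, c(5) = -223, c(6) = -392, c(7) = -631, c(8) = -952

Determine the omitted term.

-47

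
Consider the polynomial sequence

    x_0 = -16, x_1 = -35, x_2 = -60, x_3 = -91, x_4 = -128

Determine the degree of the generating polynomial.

2

-19, -25, -31, -37
-6, -6, -6
The second differences are constant, so the polynomial has degree 2.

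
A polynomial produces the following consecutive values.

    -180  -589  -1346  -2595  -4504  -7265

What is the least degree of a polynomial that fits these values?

D1: -409, -757, -1249, -1909, -2761
D2: -348, -492, -660, -852
D3: -144, -168, -192
D4: -24, -24
The fourth differences are constant, so the polynomial has degree 4.

4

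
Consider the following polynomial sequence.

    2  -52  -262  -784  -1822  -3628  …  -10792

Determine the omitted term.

-6502

Using the first 6 terms:
Δ: -54, -210, -522, -1038, -1806
Δ²: -156, -312, -516, -768
Δ³: -156, -204, -252
Δ⁴: -48, -48
Constant fourth difference = -48.
Extend forward: -252 − 48 = -300;  -768 − 300 = -1068;  -1806 − 1068 = -2874;  -3628 − 2874 = -6502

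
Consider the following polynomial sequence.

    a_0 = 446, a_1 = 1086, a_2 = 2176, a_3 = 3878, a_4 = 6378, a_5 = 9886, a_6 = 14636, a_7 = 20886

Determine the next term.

Δ: 640, 1090, 1702, 2500, 3508, 4750, 6250
Δ²: 450, 612, 798, 1008, 1242, 1500
Δ³: 162, 186, 210, 234, 258
Δ⁴: 24, 24, 24, 24
The fourth differences are constant (24).
258 + 24 = 282;  1500 + 282 = 1782;  6250 + 1782 = 8032;  20886 + 8032 = 28918

28918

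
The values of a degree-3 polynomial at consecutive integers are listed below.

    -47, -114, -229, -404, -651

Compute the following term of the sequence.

D1: -67, -115, -175, -247
D2: -48, -60, -72
D3: -12, -12
Third differences constant at -12.
-72 − 12 = -84;  -247 − 84 = -331;  -651 − 331 = -982

-982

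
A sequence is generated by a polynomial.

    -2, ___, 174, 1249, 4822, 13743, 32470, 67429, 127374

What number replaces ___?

Using the last 7 terms:
D1: 1075, 3573, 8921, 18727, 34959, 59945
D2: 2498, 5348, 9806, 16232, 24986
D3: 2850, 4458, 6426, 8754
D4: 1608, 1968, 2328
D5: 360, 360
Constant fifth difference = 360.
Extend backward: 1608 − 360 = 1248;  2850 − 1248 = 1602;  2498 − 1602 = 896;  1075 − 896 = 179;  174 − 179 = -5

-5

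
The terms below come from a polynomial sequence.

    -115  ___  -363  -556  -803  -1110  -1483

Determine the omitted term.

Using the last 5 terms:
First differences: -193  -247  -307  -373
Second differences: -54  -60  -66
Third differences: -6  -6
Constant third difference = -6.
Extend backward: -54 + 6 = -48;  -193 + 48 = -145;  -363 + 145 = -218

-218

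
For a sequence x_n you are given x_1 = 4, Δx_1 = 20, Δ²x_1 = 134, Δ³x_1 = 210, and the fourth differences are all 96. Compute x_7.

7774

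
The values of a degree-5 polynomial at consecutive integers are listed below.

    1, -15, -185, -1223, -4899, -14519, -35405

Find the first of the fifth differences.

First differences: -16, -170, -1038, -3676, -9620, -20886
Second differences: -154, -868, -2638, -5944, -11266
Third differences: -714, -1770, -3306, -5322
Fourth differences: -1056, -1536, -2016
Fifth differences: -480, -480

-480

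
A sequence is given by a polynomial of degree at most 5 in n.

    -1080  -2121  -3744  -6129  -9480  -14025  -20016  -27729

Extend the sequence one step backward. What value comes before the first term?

First differences: -1041  -1623  -2385  -3351  -4545  -5991  -7713
Second differences: -582  -762  -966  -1194  -1446  -1722
Third differences: -180  -204  -228  -252  -276
Fourth differences: -24  -24  -24  -24
The fourth differences are constant at -24.
Work back: -180 + 24 = -156;  -582 + 156 = -426;  -1041 + 426 = -615;  -1080 + 615 = -465

-465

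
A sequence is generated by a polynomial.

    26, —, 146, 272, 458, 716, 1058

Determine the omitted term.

68

Using the last 5 terms:
First differences: 126, 186, 258, 342
Second differences: 60, 72, 84
Third differences: 12, 12
Constant third difference = 12.
Extend backward: 60 − 12 = 48;  126 − 48 = 78;  146 − 78 = 68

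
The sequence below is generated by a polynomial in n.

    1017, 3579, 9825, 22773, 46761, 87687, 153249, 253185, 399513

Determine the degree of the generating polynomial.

2562, 6246, 12948, 23988, 40926, 65562, 99936, 146328
3684, 6702, 11040, 16938, 24636, 34374, 46392
3018, 4338, 5898, 7698, 9738, 12018
1320, 1560, 1800, 2040, 2280
240, 240, 240, 240
The fifth differences are constant, so the polynomial has degree 5.

5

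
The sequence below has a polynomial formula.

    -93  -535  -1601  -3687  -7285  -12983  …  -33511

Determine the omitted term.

-21465

Using the first 6 terms:
Δ: -442  -1066  -2086  -3598  -5698
Δ²: -624  -1020  -1512  -2100
Δ³: -396  -492  -588
Δ⁴: -96  -96
Constant fourth difference = -96.
Extend forward: -588 − 96 = -684;  -2100 − 684 = -2784;  -5698 − 2784 = -8482;  -12983 − 8482 = -21465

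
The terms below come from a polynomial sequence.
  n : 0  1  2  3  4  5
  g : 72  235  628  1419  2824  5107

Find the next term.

Δ: 163  393  791  1405  2283
Δ²: 230  398  614  878
Δ³: 168  216  264
Δ⁴: 48  48
Constant fourth difference = 48, so extend:
264 + 48 = 312;  878 + 312 = 1190;  2283 + 1190 = 3473;  5107 + 3473 = 8580

8580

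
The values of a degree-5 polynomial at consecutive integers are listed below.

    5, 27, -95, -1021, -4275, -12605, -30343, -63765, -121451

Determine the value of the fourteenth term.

-1280781

22, -122, -926, -3254, -8330, -17738, -33422, -57686
-144, -804, -2328, -5076, -9408, -15684, -24264
-660, -1524, -2748, -4332, -6276, -8580
-864, -1224, -1584, -1944, -2304
-360, -360, -360, -360
The fifth differences are constant (-360).
-2304 − 360 = -2664;  -8580 − 2664 = -11244;  -24264 − 11244 = -35508;  -57686 − 35508 = -93194;  -121451 − 93194 = -214645
-2664 − 360 = -3024;  -11244 − 3024 = -14268;  -35508 − 14268 = -49776;  -93194 − 49776 = -142970;  -214645 − 142970 = -357615
-3024 − 360 = -3384;  -14268 − 3384 = -17652;  -49776 − 17652 = -67428;  -142970 − 67428 = -210398;  -357615 − 210398 = -568013
-3384 − 360 = -3744;  -17652 − 3744 = -21396;  -67428 − 21396 = -88824;  -210398 − 88824 = -299222;  -568013 − 299222 = -867235
-3744 − 360 = -4104;  -21396 − 4104 = -25500;  -88824 − 25500 = -114324;  -299222 − 114324 = -413546;  -867235 − 413546 = -1280781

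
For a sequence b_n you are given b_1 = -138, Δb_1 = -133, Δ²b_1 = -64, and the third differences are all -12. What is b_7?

-2136

Build the table forward from the leading diagonal:
Δ³: -12  -12  -12  -12  -12  -12  -12
Δ²: -64  -76  -88  -100  -112  -124  -136
Δ: -133  -197  -273  -361  -461  -573  -697
b: -138  -271  -468  -741  -1102  -1563  -2136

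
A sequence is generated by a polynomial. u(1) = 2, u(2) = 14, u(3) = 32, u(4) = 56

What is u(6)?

Δ: 12, 18, 24
Δ²: 6, 6
The second differences are constant (6).
24 + 6 = 30;  56 + 30 = 86
30 + 6 = 36;  86 + 36 = 122

122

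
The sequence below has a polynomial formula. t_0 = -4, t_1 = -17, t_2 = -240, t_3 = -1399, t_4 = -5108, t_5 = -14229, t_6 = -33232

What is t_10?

-373904

D1: -13 , -223 , -1159 , -3709 , -9121 , -19003
D2: -210 , -936 , -2550 , -5412 , -9882
D3: -726 , -1614 , -2862 , -4470
D4: -888 , -1248 , -1608
D5: -360 , -360
Constant fifth difference = -360, so extend:
-1608 − 360 = -1968;  -4470 − 1968 = -6438;  -9882 − 6438 = -16320;  -19003 − 16320 = -35323;  -33232 − 35323 = -68555
-1968 − 360 = -2328;  -6438 − 2328 = -8766;  -16320 − 8766 = -25086;  -35323 − 25086 = -60409;  -68555 − 60409 = -128964
-2328 − 360 = -2688;  -8766 − 2688 = -11454;  -25086 − 11454 = -36540;  -60409 − 36540 = -96949;  -128964 − 96949 = -225913
-2688 − 360 = -3048;  -11454 − 3048 = -14502;  -36540 − 14502 = -51042;  -96949 − 51042 = -147991;  -225913 − 147991 = -373904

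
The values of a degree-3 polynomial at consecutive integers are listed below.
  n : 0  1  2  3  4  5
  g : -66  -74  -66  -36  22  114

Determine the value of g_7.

D1: -8, 8, 30, 58, 92
D2: 16, 22, 28, 34
D3: 6, 6, 6
Constant third difference = 6, so extend:
34 + 6 = 40;  92 + 40 = 132;  114 + 132 = 246
40 + 6 = 46;  132 + 46 = 178;  246 + 178 = 424

424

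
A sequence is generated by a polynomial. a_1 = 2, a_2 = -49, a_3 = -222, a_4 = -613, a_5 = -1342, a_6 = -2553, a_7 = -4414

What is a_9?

D1: -51, -173, -391, -729, -1211, -1861
D2: -122, -218, -338, -482, -650
D3: -96, -120, -144, -168
D4: -24, -24, -24
The fourth differences are constant (-24).
-168 − 24 = -192;  -650 − 192 = -842;  -1861 − 842 = -2703;  -4414 − 2703 = -7117
-192 − 24 = -216;  -842 − 216 = -1058;  -2703 − 1058 = -3761;  -7117 − 3761 = -10878

-10878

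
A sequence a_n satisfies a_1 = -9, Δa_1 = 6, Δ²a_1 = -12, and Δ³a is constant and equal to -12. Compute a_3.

-9

Build the table forward from the leading diagonal:
Third differences: -12, -12, -12
Second differences: -12, -24, -36
First differences: 6, -6, -30
a: -9, -3, -9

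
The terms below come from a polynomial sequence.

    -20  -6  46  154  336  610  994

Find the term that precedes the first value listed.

-14

D1: 14, 52, 108, 182, 274, 384
D2: 38, 56, 74, 92, 110
D3: 18, 18, 18, 18
The third differences are constant at 18.
Work back: 38 − 18 = 20;  14 − 20 = -6;  -20 + 6 = -14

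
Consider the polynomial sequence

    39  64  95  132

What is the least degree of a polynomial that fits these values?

25, 31, 37
6, 6
The second differences are constant, so the polynomial has degree 2.

2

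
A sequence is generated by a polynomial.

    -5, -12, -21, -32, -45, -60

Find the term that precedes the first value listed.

D1: -7  -9  -11  -13  -15
D2: -2  -2  -2  -2
The second differences are constant at -2.
Work back: -7 + 2 = -5;  -5 + 5 = 0

0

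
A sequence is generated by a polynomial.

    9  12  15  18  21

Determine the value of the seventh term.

27

Δ: 3, 3, 3, 3
First differences constant at 3.
21 + 3 = 24
24 + 3 = 27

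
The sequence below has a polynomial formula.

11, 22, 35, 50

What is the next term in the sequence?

11, 13, 15
2, 2
Second differences constant at 2.
15 + 2 = 17;  50 + 17 = 67

67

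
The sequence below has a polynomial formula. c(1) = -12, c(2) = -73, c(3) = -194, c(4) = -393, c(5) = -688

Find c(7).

-61, -121, -199, -295
-60, -78, -96
-18, -18
The third differences are constant (-18).
-96 − 18 = -114;  -295 − 114 = -409;  -688 − 409 = -1097
-114 − 18 = -132;  -409 − 132 = -541;  -1097 − 541 = -1638

-1638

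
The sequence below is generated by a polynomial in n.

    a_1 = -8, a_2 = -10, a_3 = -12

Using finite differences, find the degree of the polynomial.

1

Δ: -2, -2
The first differences are constant, so the polynomial has degree 1.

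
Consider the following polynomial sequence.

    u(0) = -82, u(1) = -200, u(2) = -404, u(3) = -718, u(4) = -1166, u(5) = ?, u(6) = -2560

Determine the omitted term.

-1772

Using the first 5 terms:
First differences: -118, -204, -314, -448
Second differences: -86, -110, -134
Third differences: -24, -24
Constant third difference = -24.
Extend forward: -134 − 24 = -158;  -448 − 158 = -606;  -1166 − 606 = -1772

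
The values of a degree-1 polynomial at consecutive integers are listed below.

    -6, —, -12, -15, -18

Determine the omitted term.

Using the last 3 terms:
First differences: -3  -3
Constant first difference = -3.
Extend backward: -12 + 3 = -9

-9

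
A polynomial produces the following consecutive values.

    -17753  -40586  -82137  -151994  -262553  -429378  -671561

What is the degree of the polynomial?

5

First differences: -22833, -41551, -69857, -110559, -166825, -242183
Second differences: -18718, -28306, -40702, -56266, -75358
Third differences: -9588, -12396, -15564, -19092
Fourth differences: -2808, -3168, -3528
Fifth differences: -360, -360
The fifth differences are constant, so the polynomial has degree 5.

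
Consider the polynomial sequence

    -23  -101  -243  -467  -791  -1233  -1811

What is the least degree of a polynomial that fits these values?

Δ: -78, -142, -224, -324, -442, -578
Δ²: -64, -82, -100, -118, -136
Δ³: -18, -18, -18, -18
The third differences are constant, so the polynomial has degree 3.

3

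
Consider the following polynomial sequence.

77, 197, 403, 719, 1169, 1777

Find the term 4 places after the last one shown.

6269

120 , 206 , 316 , 450 , 608
86 , 110 , 134 , 158
24 , 24 , 24
Third differences constant at 24.
158 + 24 = 182;  608 + 182 = 790;  1777 + 790 = 2567
182 + 24 = 206;  790 + 206 = 996;  2567 + 996 = 3563
206 + 24 = 230;  996 + 230 = 1226;  3563 + 1226 = 4789
230 + 24 = 254;  1226 + 254 = 1480;  4789 + 1480 = 6269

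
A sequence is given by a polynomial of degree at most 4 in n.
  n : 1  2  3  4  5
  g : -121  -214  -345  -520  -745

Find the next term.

First differences: -93, -131, -175, -225
Second differences: -38, -44, -50
Third differences: -6, -6
The third differences are constant (-6).
-50 − 6 = -56;  -225 − 56 = -281;  -745 − 281 = -1026

-1026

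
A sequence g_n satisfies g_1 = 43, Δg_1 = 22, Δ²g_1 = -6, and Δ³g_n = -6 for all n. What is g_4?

Build the table forward from the leading diagonal:
Δ³: -6  -6  -6  -6
Δ²: -6  -12  -18  -24
Δ: 22  16  4  -14
g: 43  65  81  85

85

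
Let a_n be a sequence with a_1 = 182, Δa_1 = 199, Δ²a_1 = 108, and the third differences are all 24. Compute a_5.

Build the table forward from the leading diagonal:
Δ³: 24  24  24  24  24
Δ²: 108  132  156  180  204
Δ: 199  307  439  595  775
a: 182  381  688  1127  1722

1722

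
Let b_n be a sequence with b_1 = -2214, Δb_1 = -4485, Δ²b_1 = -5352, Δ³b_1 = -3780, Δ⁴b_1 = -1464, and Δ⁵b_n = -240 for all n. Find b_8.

-334581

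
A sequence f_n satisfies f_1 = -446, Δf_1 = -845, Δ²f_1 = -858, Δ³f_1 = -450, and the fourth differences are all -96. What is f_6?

Build the table forward from the leading diagonal:
Fourth differences: -96, -96, -96, -96, -96, -96
Third differences: -450, -546, -642, -738, -834, -930
Second differences: -858, -1308, -1854, -2496, -3234, -4068
First differences: -845, -1703, -3011, -4865, -7361, -10595
f: -446, -1291, -2994, -6005, -10870, -18231

-18231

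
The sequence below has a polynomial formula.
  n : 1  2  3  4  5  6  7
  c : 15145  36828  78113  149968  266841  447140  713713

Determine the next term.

1094328

D1: 21683  41285  71855  116873  180299  266573
D2: 19602  30570  45018  63426  86274
D3: 10968  14448  18408  22848
D4: 3480  3960  4440
D5: 480  480
Fifth differences constant at 480.
4440 + 480 = 4920;  22848 + 4920 = 27768;  86274 + 27768 = 114042;  266573 + 114042 = 380615;  713713 + 380615 = 1094328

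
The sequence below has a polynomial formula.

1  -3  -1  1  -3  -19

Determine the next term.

-53

-4  2  2  -4  -16
6  0  -6  -12
-6  -6  -6
Third differences constant at -6.
-12 − 6 = -18;  -16 − 18 = -34;  -19 − 34 = -53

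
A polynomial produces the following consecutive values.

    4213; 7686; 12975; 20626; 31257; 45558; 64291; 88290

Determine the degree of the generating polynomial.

D1: 3473, 5289, 7651, 10631, 14301, 18733, 23999
D2: 1816, 2362, 2980, 3670, 4432, 5266
D3: 546, 618, 690, 762, 834
D4: 72, 72, 72, 72
The fourth differences are constant, so the polynomial has degree 4.

4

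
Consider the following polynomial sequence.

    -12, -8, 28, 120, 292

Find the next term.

D1: 4, 36, 92, 172
D2: 32, 56, 80
D3: 24, 24
Constant third difference = 24, so extend:
80 + 24 = 104;  172 + 104 = 276;  292 + 276 = 568

568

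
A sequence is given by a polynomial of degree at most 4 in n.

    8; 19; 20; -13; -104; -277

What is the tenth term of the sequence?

-2269

11, 1, -33, -91, -173
-10, -34, -58, -82
-24, -24, -24
Constant third difference = -24, so extend:
-82 − 24 = -106;  -173 − 106 = -279;  -277 − 279 = -556
-106 − 24 = -130;  -279 − 130 = -409;  -556 − 409 = -965
-130 − 24 = -154;  -409 − 154 = -563;  -965 − 563 = -1528
-154 − 24 = -178;  -563 − 178 = -741;  -1528 − 741 = -2269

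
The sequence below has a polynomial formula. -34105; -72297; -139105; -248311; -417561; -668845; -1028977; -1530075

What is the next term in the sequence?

-2210041

First differences: -38192, -66808, -109206, -169250, -251284, -360132, -501098
Second differences: -28616, -42398, -60044, -82034, -108848, -140966
Third differences: -13782, -17646, -21990, -26814, -32118
Fourth differences: -3864, -4344, -4824, -5304
Fifth differences: -480, -480, -480
The fifth differences are constant (-480).
-5304 − 480 = -5784;  -32118 − 5784 = -37902;  -140966 − 37902 = -178868;  -501098 − 178868 = -679966;  -1530075 − 679966 = -2210041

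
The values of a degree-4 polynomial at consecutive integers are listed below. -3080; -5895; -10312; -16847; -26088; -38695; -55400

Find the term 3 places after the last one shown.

-138503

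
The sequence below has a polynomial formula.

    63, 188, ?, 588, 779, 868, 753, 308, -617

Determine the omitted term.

Using the last 6 terms:
191, 89, -115, -445, -925
-102, -204, -330, -480
-102, -126, -150
-24, -24
Constant fourth difference = -24.
Extend backward: -102 + 24 = -78;  -102 + 78 = -24;  191 + 24 = 215;  588 − 215 = 373

373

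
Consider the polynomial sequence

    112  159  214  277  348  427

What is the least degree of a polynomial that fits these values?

D1: 47, 55, 63, 71, 79
D2: 8, 8, 8, 8
The second differences are constant, so the polynomial has degree 2.

2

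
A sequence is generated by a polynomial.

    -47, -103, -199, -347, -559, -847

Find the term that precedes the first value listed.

-56, -96, -148, -212, -288
-40, -52, -64, -76
-12, -12, -12
The third differences are constant at -12.
Work back: -40 + 12 = -28;  -56 + 28 = -28;  -47 + 28 = -19

-19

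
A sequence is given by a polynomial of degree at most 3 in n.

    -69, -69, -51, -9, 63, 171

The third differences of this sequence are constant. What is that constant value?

6

Δ: 0, 18, 42, 72, 108
Δ²: 18, 24, 30, 36
Δ³: 6, 6, 6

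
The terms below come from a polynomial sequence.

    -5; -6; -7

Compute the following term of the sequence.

-8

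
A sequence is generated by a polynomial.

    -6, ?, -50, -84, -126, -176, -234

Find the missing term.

Using the last 5 terms:
D1: -34, -42, -50, -58
D2: -8, -8, -8
Constant second difference = -8.
Extend backward: -34 + 8 = -26;  -50 + 26 = -24

-24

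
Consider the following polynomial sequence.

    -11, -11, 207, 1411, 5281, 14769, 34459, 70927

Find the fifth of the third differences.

D1: 0, 218, 1204, 3870, 9488, 19690, 36468
D2: 218, 986, 2666, 5618, 10202, 16778
D3: 768, 1680, 2952, 4584, 6576
D4: 912, 1272, 1632, 1992
D5: 360, 360, 360

6576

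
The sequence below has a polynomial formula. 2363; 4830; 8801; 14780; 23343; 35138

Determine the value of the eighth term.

71376

D1: 2467 , 3971 , 5979 , 8563 , 11795
D2: 1504 , 2008 , 2584 , 3232
D3: 504 , 576 , 648
D4: 72 , 72
Constant fourth difference = 72, so extend:
648 + 72 = 720;  3232 + 720 = 3952;  11795 + 3952 = 15747;  35138 + 15747 = 50885
720 + 72 = 792;  3952 + 792 = 4744;  15747 + 4744 = 20491;  50885 + 20491 = 71376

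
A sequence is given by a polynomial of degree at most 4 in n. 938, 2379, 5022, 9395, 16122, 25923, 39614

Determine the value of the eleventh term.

152958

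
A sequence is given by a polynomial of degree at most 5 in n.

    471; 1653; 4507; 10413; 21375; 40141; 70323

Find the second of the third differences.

Δ: 1182, 2854, 5906, 10962, 18766, 30182
Δ²: 1672, 3052, 5056, 7804, 11416
Δ³: 1380, 2004, 2748, 3612
Δ⁴: 624, 744, 864
Δ⁵: 120, 120

2004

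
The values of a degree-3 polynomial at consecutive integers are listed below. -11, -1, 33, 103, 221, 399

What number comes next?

649

D1: 10, 34, 70, 118, 178
D2: 24, 36, 48, 60
D3: 12, 12, 12
The third differences are constant (12).
60 + 12 = 72;  178 + 72 = 250;  399 + 250 = 649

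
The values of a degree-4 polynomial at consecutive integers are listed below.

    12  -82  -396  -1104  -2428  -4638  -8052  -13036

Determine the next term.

-20004

First differences: -94  -314  -708  -1324  -2210  -3414  -4984
Second differences: -220  -394  -616  -886  -1204  -1570
Third differences: -174  -222  -270  -318  -366
Fourth differences: -48  -48  -48  -48
Constant fourth difference = -48, so extend:
-366 − 48 = -414;  -1570 − 414 = -1984;  -4984 − 1984 = -6968;  -13036 − 6968 = -20004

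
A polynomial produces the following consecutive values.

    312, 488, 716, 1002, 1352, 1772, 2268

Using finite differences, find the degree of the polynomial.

176, 228, 286, 350, 420, 496
52, 58, 64, 70, 76
6, 6, 6, 6
The third differences are constant, so the polynomial has degree 3.

3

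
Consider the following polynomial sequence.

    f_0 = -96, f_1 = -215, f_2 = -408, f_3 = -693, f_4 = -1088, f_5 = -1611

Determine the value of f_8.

Δ: -119, -193, -285, -395, -523
Δ²: -74, -92, -110, -128
Δ³: -18, -18, -18
Third differences constant at -18.
-128 − 18 = -146;  -523 − 146 = -669;  -1611 − 669 = -2280
-146 − 18 = -164;  -669 − 164 = -833;  -2280 − 833 = -3113
-164 − 18 = -182;  -833 − 182 = -1015;  -3113 − 1015 = -4128

-4128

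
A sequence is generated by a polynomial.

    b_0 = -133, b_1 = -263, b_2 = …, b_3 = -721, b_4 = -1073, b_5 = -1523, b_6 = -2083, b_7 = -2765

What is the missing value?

Using the last 5 terms:
-352, -450, -560, -682
-98, -110, -122
-12, -12
Constant third difference = -12.
Extend backward: -98 + 12 = -86;  -352 + 86 = -266;  -721 + 266 = -455

-455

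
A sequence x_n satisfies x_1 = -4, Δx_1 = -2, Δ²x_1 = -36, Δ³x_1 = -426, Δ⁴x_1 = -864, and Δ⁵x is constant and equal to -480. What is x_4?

Build the table forward from the leading diagonal:
Fifth differences: -480  -480  -480  -480
Fourth differences: -864  -1344  -1824  -2304
Third differences: -426  -1290  -2634  -4458
Second differences: -36  -462  -1752  -4386
First differences: -2  -38  -500  -2252
x: -4  -6  -44  -544

-544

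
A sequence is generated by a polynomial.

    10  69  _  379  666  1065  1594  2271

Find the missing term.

186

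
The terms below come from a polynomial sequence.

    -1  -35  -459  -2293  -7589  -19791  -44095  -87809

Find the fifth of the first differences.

First differences: -34, -424, -1834, -5296, -12202, -24304, -43714
Second differences: -390, -1410, -3462, -6906, -12102, -19410
Third differences: -1020, -2052, -3444, -5196, -7308
Fourth differences: -1032, -1392, -1752, -2112
Fifth differences: -360, -360, -360

-12202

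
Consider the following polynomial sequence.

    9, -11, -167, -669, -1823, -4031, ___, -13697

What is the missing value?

Using the first 6 terms:
-20  -156  -502  -1154  -2208
-136  -346  -652  -1054
-210  -306  -402
-96  -96
Constant fourth difference = -96.
Extend forward: -402 − 96 = -498;  -1054 − 498 = -1552;  -2208 − 1552 = -3760;  -4031 − 3760 = -7791

-7791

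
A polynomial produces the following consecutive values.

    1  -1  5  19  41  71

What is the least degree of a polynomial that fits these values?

2

D1: -2, 6, 14, 22, 30
D2: 8, 8, 8, 8
The second differences are constant, so the polynomial has degree 2.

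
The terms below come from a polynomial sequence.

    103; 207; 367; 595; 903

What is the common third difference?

12

Δ: 104, 160, 228, 308
Δ²: 56, 68, 80
Δ³: 12, 12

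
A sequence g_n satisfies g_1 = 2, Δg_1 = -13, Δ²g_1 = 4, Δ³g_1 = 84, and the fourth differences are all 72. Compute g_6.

1177

Build the table forward from the leading diagonal:
Δ⁴: 72, 72, 72, 72, 72, 72
Δ³: 84, 156, 228, 300, 372, 444
Δ²: 4, 88, 244, 472, 772, 1144
Δ: -13, -9, 79, 323, 795, 1567
g: 2, -11, -20, 59, 382, 1177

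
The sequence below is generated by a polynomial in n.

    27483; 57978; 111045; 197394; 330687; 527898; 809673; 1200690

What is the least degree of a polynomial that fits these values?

5

D1: 30495, 53067, 86349, 133293, 197211, 281775, 391017
D2: 22572, 33282, 46944, 63918, 84564, 109242
D3: 10710, 13662, 16974, 20646, 24678
D4: 2952, 3312, 3672, 4032
D5: 360, 360, 360
The fifth differences are constant, so the polynomial has degree 5.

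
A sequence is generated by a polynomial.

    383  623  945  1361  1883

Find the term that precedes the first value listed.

213

240  322  416  522
82  94  106
12  12
The third differences are constant at 12.
Work back: 82 − 12 = 70;  240 − 70 = 170;  383 − 170 = 213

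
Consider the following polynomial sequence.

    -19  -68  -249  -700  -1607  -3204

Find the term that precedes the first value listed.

-49, -181, -451, -907, -1597
-132, -270, -456, -690
-138, -186, -234
-48, -48
The fourth differences are constant at -48.
Work back: -138 + 48 = -90;  -132 + 90 = -42;  -49 + 42 = -7;  -19 + 7 = -12

-12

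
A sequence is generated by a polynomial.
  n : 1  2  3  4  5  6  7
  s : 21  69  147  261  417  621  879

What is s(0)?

-3

D1: 48, 78, 114, 156, 204, 258
D2: 30, 36, 42, 48, 54
D3: 6, 6, 6, 6
The third differences are constant at 6.
Work back: 30 − 6 = 24;  48 − 24 = 24;  21 − 24 = -3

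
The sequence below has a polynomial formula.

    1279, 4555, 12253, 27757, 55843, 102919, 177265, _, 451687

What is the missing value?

289273

Using the first 7 terms:
D1: 3276  7698  15504  28086  47076  74346
D2: 4422  7806  12582  18990  27270
D3: 3384  4776  6408  8280
D4: 1392  1632  1872
D5: 240  240
Constant fifth difference = 240.
Extend forward: 1872 + 240 = 2112;  8280 + 2112 = 10392;  27270 + 10392 = 37662;  74346 + 37662 = 112008;  177265 + 112008 = 289273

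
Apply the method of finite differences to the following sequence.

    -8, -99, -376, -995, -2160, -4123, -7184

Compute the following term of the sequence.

-11691

Δ: -91  -277  -619  -1165  -1963  -3061
Δ²: -186  -342  -546  -798  -1098
Δ³: -156  -204  -252  -300
Δ⁴: -48  -48  -48
Constant fourth difference = -48, so extend:
-300 − 48 = -348;  -1098 − 348 = -1446;  -3061 − 1446 = -4507;  -7184 − 4507 = -11691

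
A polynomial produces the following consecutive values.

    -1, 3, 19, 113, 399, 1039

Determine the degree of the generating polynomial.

D1: 4, 16, 94, 286, 640
D2: 12, 78, 192, 354
D3: 66, 114, 162
D4: 48, 48
The fourth differences are constant, so the polynomial has degree 4.

4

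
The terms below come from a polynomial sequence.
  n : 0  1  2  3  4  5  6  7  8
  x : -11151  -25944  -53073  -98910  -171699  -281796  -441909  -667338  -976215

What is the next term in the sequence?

-1389744

First differences: -14793, -27129, -45837, -72789, -110097, -160113, -225429, -308877
Second differences: -12336, -18708, -26952, -37308, -50016, -65316, -83448
Third differences: -6372, -8244, -10356, -12708, -15300, -18132
Fourth differences: -1872, -2112, -2352, -2592, -2832
Fifth differences: -240, -240, -240, -240
The fifth differences are constant (-240).
-2832 − 240 = -3072;  -18132 − 3072 = -21204;  -83448 − 21204 = -104652;  -308877 − 104652 = -413529;  -976215 − 413529 = -1389744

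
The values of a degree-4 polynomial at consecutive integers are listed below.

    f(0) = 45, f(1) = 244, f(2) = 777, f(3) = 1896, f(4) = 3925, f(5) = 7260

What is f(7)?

19792

199, 533, 1119, 2029, 3335
334, 586, 910, 1306
252, 324, 396
72, 72
Constant fourth difference = 72, so extend:
396 + 72 = 468;  1306 + 468 = 1774;  3335 + 1774 = 5109;  7260 + 5109 = 12369
468 + 72 = 540;  1774 + 540 = 2314;  5109 + 2314 = 7423;  12369 + 7423 = 19792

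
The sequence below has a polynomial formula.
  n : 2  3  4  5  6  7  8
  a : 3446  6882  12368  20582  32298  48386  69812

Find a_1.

First differences: 3436  5486  8214  11716  16088  21426
Second differences: 2050  2728  3502  4372  5338
Third differences: 678  774  870  966
Fourth differences: 96  96  96
The fourth differences are constant at 96.
Work back: 678 − 96 = 582;  2050 − 582 = 1468;  3436 − 1468 = 1968;  3446 − 1968 = 1478

1478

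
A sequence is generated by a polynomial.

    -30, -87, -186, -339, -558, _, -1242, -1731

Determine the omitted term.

Using the first 5 terms:
-57, -99, -153, -219
-42, -54, -66
-12, -12
Constant third difference = -12.
Extend forward: -66 − 12 = -78;  -219 − 78 = -297;  -558 − 297 = -855

-855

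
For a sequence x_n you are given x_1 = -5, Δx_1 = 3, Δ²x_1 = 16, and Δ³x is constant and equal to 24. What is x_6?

410

Build the table forward from the leading diagonal:
Third differences: 24  24  24  24  24  24
Second differences: 16  40  64  88  112  136
First differences: 3  19  59  123  211  323
x: -5  -2  17  76  199  410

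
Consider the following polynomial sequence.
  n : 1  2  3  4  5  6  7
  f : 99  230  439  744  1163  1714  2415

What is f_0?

131, 209, 305, 419, 551, 701
78, 96, 114, 132, 150
18, 18, 18, 18
The third differences are constant at 18.
Work back: 78 − 18 = 60;  131 − 60 = 71;  99 − 71 = 28

28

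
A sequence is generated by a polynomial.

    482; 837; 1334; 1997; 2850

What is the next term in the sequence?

3917

D1: 355, 497, 663, 853
D2: 142, 166, 190
D3: 24, 24
Third differences constant at 24.
190 + 24 = 214;  853 + 214 = 1067;  2850 + 1067 = 3917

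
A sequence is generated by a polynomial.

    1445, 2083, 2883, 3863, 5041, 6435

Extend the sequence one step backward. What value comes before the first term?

D1: 638, 800, 980, 1178, 1394
D2: 162, 180, 198, 216
D3: 18, 18, 18
The third differences are constant at 18.
Work back: 162 − 18 = 144;  638 − 144 = 494;  1445 − 494 = 951

951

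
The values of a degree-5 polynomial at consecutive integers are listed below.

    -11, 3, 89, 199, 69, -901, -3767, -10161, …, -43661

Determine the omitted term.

-22411

Using the first 8 terms:
D1: 14  86  110  -130  -970  -2866  -6394
D2: 72  24  -240  -840  -1896  -3528
D3: -48  -264  -600  -1056  -1632
D4: -216  -336  -456  -576
D5: -120  -120  -120
Constant fifth difference = -120.
Extend forward: -576 − 120 = -696;  -1632 − 696 = -2328;  -3528 − 2328 = -5856;  -6394 − 5856 = -12250;  -10161 − 12250 = -22411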